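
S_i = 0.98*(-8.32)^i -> [0.98, -8.15, 67.84, -564.41, 4695.91]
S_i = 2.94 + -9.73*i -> [2.94, -6.79, -16.52, -26.25, -35.98]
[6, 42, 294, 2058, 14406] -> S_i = 6*7^i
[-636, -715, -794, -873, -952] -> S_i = -636 + -79*i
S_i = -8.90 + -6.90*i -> [-8.9, -15.8, -22.7, -29.6, -36.5]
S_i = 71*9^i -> [71, 639, 5751, 51759, 465831]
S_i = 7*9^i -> [7, 63, 567, 5103, 45927]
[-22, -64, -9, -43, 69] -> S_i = Random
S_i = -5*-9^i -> [-5, 45, -405, 3645, -32805]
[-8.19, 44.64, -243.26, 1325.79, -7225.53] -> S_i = -8.19*(-5.45)^i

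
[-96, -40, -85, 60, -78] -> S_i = Random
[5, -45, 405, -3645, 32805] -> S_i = 5*-9^i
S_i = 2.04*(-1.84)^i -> [2.04, -3.75, 6.91, -12.71, 23.38]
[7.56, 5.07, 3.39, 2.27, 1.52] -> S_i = 7.56*0.67^i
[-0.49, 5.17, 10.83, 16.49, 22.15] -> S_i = -0.49 + 5.66*i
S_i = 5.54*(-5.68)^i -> [5.54, -31.47, 178.73, -1015.21, 5766.38]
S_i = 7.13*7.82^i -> [7.13, 55.76, 436.02, 3409.65, 26663.46]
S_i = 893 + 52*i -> [893, 945, 997, 1049, 1101]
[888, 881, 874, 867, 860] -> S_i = 888 + -7*i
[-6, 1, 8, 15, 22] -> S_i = -6 + 7*i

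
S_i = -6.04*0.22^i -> [-6.04, -1.33, -0.29, -0.06, -0.01]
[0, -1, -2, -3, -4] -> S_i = 0 + -1*i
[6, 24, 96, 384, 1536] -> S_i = 6*4^i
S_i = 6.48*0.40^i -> [6.48, 2.59, 1.04, 0.41, 0.17]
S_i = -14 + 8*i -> [-14, -6, 2, 10, 18]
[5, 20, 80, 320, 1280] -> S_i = 5*4^i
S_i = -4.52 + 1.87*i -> [-4.52, -2.65, -0.78, 1.09, 2.96]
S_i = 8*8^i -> [8, 64, 512, 4096, 32768]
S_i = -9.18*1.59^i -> [-9.18, -14.6, -23.21, -36.9, -58.67]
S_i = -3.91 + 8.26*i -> [-3.91, 4.35, 12.61, 20.87, 29.13]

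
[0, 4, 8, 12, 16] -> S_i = 0 + 4*i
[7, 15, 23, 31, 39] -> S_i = 7 + 8*i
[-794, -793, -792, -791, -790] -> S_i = -794 + 1*i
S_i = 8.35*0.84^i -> [8.35, 7.01, 5.89, 4.95, 4.16]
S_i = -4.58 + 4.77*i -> [-4.58, 0.19, 4.96, 9.73, 14.5]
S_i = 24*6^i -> [24, 144, 864, 5184, 31104]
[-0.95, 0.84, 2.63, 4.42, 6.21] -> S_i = -0.95 + 1.79*i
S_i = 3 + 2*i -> [3, 5, 7, 9, 11]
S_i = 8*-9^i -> [8, -72, 648, -5832, 52488]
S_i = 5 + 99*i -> [5, 104, 203, 302, 401]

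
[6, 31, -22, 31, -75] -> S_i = Random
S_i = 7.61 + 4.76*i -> [7.61, 12.37, 17.13, 21.89, 26.65]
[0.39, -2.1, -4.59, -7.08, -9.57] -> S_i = 0.39 + -2.49*i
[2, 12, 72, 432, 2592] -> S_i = 2*6^i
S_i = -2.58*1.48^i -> [-2.58, -3.82, -5.65, -8.36, -12.38]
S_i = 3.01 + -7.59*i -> [3.01, -4.58, -12.17, -19.76, -27.35]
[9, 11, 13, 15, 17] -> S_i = 9 + 2*i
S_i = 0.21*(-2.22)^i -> [0.21, -0.47, 1.03, -2.3, 5.1]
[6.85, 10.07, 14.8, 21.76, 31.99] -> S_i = 6.85*1.47^i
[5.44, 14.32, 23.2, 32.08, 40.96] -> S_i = 5.44 + 8.88*i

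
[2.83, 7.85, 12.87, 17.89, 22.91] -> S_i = 2.83 + 5.02*i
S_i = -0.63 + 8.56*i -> [-0.63, 7.93, 16.49, 25.05, 33.61]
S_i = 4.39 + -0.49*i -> [4.39, 3.9, 3.41, 2.92, 2.43]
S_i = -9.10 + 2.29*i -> [-9.1, -6.81, -4.52, -2.23, 0.06]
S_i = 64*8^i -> [64, 512, 4096, 32768, 262144]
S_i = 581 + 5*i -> [581, 586, 591, 596, 601]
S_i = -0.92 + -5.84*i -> [-0.92, -6.76, -12.6, -18.44, -24.28]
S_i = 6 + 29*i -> [6, 35, 64, 93, 122]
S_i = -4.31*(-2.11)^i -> [-4.31, 9.09, -19.19, 40.49, -85.43]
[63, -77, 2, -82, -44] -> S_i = Random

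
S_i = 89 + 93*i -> [89, 182, 275, 368, 461]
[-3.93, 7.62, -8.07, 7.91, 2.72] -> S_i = Random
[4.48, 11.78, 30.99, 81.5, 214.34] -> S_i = 4.48*2.63^i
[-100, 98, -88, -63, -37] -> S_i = Random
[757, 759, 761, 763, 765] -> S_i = 757 + 2*i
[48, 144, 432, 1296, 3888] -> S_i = 48*3^i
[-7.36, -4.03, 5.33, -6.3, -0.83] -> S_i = Random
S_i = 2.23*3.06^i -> [2.23, 6.82, 20.88, 63.9, 195.52]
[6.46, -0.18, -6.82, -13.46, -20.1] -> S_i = 6.46 + -6.64*i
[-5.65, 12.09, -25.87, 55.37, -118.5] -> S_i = -5.65*(-2.14)^i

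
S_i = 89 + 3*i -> [89, 92, 95, 98, 101]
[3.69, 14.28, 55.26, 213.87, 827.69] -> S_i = 3.69*3.87^i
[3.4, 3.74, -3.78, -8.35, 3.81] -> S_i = Random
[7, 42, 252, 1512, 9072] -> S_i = 7*6^i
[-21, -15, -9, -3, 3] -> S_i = -21 + 6*i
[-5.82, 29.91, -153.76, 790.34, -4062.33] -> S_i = -5.82*(-5.14)^i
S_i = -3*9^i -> [-3, -27, -243, -2187, -19683]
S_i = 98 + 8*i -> [98, 106, 114, 122, 130]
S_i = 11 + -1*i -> [11, 10, 9, 8, 7]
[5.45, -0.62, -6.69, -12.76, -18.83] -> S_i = 5.45 + -6.07*i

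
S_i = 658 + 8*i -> [658, 666, 674, 682, 690]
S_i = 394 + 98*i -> [394, 492, 590, 688, 786]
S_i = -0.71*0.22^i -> [-0.71, -0.16, -0.03, -0.01, -0.0]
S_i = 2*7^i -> [2, 14, 98, 686, 4802]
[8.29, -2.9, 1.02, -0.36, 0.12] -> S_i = 8.29*(-0.35)^i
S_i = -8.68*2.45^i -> [-8.68, -21.27, -52.1, -127.65, -312.74]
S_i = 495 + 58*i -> [495, 553, 611, 669, 727]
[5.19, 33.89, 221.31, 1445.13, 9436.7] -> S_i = 5.19*6.53^i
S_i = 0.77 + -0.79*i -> [0.77, -0.02, -0.81, -1.6, -2.39]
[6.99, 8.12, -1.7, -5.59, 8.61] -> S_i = Random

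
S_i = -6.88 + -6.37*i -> [-6.88, -13.25, -19.62, -25.99, -32.36]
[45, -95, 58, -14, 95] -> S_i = Random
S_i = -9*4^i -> [-9, -36, -144, -576, -2304]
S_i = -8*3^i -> [-8, -24, -72, -216, -648]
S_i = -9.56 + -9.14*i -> [-9.56, -18.7, -27.84, -36.98, -46.12]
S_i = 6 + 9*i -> [6, 15, 24, 33, 42]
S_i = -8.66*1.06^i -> [-8.66, -9.18, -9.73, -10.31, -10.93]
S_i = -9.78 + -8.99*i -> [-9.78, -18.77, -27.76, -36.75, -45.74]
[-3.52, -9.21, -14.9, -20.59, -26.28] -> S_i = -3.52 + -5.69*i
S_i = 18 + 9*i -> [18, 27, 36, 45, 54]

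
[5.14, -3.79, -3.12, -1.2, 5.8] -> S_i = Random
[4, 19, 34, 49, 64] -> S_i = 4 + 15*i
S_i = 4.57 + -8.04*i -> [4.57, -3.47, -11.51, -19.55, -27.59]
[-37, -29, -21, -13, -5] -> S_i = -37 + 8*i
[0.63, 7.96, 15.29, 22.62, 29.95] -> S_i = 0.63 + 7.33*i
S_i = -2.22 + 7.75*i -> [-2.22, 5.53, 13.28, 21.03, 28.78]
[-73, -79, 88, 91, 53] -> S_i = Random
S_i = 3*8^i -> [3, 24, 192, 1536, 12288]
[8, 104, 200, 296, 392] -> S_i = 8 + 96*i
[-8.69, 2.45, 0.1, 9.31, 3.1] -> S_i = Random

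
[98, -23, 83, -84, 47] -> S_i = Random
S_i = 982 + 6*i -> [982, 988, 994, 1000, 1006]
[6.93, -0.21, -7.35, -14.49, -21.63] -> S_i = 6.93 + -7.14*i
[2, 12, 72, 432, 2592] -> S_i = 2*6^i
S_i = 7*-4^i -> [7, -28, 112, -448, 1792]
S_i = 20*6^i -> [20, 120, 720, 4320, 25920]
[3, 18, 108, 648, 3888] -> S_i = 3*6^i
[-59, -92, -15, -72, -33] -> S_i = Random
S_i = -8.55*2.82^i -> [-8.55, -24.11, -67.99, -191.74, -540.71]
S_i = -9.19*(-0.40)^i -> [-9.19, 3.68, -1.47, 0.59, -0.24]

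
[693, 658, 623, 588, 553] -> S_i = 693 + -35*i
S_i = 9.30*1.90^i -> [9.3, 17.67, 33.57, 63.79, 121.2]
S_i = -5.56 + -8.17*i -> [-5.56, -13.73, -21.9, -30.07, -38.24]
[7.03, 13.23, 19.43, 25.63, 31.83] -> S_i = 7.03 + 6.20*i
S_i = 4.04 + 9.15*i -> [4.04, 13.19, 22.34, 31.49, 40.64]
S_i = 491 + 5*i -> [491, 496, 501, 506, 511]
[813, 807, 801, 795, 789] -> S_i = 813 + -6*i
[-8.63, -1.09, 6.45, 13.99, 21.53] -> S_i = -8.63 + 7.54*i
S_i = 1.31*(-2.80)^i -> [1.31, -3.67, 10.27, -28.76, 80.52]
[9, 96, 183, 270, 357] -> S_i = 9 + 87*i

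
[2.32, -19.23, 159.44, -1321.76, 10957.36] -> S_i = 2.32*(-8.29)^i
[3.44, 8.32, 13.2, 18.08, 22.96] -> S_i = 3.44 + 4.88*i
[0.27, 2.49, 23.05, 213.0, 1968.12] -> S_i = 0.27*9.24^i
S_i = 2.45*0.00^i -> [2.45, 0.0, 0.0, 0.0, 0.0]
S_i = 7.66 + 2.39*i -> [7.66, 10.05, 12.44, 14.83, 17.22]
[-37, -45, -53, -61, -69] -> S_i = -37 + -8*i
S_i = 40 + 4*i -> [40, 44, 48, 52, 56]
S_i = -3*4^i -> [-3, -12, -48, -192, -768]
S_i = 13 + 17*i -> [13, 30, 47, 64, 81]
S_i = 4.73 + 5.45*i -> [4.73, 10.18, 15.63, 21.08, 26.53]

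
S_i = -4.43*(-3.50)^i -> [-4.43, 15.5, -54.27, 189.94, -664.78]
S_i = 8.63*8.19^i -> [8.63, 70.68, 578.87, 4740.92, 38828.12]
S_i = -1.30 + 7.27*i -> [-1.3, 5.97, 13.24, 20.51, 27.78]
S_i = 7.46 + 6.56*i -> [7.46, 14.02, 20.58, 27.14, 33.7]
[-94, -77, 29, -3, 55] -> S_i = Random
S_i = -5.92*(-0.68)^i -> [-5.92, 4.03, -2.74, 1.86, -1.27]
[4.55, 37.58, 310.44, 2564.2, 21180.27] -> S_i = 4.55*8.26^i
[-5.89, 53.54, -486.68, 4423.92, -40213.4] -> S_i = -5.89*(-9.09)^i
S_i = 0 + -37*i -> [0, -37, -74, -111, -148]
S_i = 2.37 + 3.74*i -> [2.37, 6.11, 9.85, 13.59, 17.33]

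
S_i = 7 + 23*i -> [7, 30, 53, 76, 99]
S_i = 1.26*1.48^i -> [1.26, 1.86, 2.76, 4.08, 6.05]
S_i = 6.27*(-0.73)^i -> [6.27, -4.58, 3.34, -2.44, 1.78]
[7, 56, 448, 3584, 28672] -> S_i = 7*8^i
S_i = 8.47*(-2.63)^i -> [8.47, -22.28, 58.59, -154.08, 405.23]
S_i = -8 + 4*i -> [-8, -4, 0, 4, 8]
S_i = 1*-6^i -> [1, -6, 36, -216, 1296]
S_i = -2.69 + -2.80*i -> [-2.69, -5.49, -8.29, -11.09, -13.89]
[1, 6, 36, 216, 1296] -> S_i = 1*6^i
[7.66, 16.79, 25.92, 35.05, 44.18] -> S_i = 7.66 + 9.13*i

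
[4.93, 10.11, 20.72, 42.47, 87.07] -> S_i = 4.93*2.05^i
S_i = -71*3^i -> [-71, -213, -639, -1917, -5751]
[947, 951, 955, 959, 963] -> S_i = 947 + 4*i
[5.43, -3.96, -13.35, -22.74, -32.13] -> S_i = 5.43 + -9.39*i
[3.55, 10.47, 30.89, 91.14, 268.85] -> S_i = 3.55*2.95^i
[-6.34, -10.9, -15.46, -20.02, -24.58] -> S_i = -6.34 + -4.56*i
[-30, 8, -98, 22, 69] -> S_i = Random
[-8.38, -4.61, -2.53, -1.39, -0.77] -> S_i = -8.38*0.55^i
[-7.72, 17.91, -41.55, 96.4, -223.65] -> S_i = -7.72*(-2.32)^i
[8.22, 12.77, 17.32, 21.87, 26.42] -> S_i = 8.22 + 4.55*i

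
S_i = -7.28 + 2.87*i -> [-7.28, -4.41, -1.54, 1.33, 4.2]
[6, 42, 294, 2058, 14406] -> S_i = 6*7^i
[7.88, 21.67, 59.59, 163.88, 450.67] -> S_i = 7.88*2.75^i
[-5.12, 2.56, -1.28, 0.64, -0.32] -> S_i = -5.12*(-0.50)^i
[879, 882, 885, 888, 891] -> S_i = 879 + 3*i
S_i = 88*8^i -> [88, 704, 5632, 45056, 360448]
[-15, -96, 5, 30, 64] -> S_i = Random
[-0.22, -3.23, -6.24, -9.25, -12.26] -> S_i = -0.22 + -3.01*i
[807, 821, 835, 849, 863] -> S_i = 807 + 14*i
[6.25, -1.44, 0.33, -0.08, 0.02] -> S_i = 6.25*(-0.23)^i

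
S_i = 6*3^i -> [6, 18, 54, 162, 486]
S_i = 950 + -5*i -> [950, 945, 940, 935, 930]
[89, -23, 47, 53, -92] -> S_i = Random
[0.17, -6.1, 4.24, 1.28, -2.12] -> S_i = Random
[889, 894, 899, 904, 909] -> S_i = 889 + 5*i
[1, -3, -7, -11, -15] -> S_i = 1 + -4*i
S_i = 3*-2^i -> [3, -6, 12, -24, 48]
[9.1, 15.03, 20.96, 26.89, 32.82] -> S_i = 9.10 + 5.93*i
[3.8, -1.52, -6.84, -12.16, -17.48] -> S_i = 3.80 + -5.32*i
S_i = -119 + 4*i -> [-119, -115, -111, -107, -103]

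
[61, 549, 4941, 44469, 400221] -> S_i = 61*9^i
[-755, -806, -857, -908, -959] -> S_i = -755 + -51*i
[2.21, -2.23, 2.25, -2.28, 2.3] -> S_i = 2.21*(-1.01)^i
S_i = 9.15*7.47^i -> [9.15, 68.35, 510.58, 3814.02, 28490.73]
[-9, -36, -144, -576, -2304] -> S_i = -9*4^i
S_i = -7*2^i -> [-7, -14, -28, -56, -112]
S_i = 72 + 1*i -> [72, 73, 74, 75, 76]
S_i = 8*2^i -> [8, 16, 32, 64, 128]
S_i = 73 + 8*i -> [73, 81, 89, 97, 105]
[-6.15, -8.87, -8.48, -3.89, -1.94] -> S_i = Random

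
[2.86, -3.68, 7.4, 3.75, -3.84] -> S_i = Random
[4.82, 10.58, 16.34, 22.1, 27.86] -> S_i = 4.82 + 5.76*i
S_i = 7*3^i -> [7, 21, 63, 189, 567]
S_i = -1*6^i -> [-1, -6, -36, -216, -1296]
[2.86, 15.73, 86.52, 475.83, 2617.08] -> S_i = 2.86*5.50^i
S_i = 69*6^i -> [69, 414, 2484, 14904, 89424]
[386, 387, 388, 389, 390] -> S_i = 386 + 1*i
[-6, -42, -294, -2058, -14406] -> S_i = -6*7^i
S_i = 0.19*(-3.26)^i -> [0.19, -0.62, 2.02, -6.58, 21.46]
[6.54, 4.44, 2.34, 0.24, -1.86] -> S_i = 6.54 + -2.10*i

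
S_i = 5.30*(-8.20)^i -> [5.3, -43.46, 356.37, -2922.25, 23962.45]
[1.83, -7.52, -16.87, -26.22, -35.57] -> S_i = 1.83 + -9.35*i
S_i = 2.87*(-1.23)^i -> [2.87, -3.53, 4.34, -5.34, 6.57]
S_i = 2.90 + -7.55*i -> [2.9, -4.65, -12.2, -19.75, -27.3]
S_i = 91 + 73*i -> [91, 164, 237, 310, 383]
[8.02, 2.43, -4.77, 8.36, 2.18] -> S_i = Random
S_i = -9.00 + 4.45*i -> [-9.0, -4.55, -0.1, 4.35, 8.8]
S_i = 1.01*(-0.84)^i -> [1.01, -0.85, 0.71, -0.6, 0.5]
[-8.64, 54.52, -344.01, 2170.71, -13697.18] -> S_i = -8.64*(-6.31)^i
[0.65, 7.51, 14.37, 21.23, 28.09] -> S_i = 0.65 + 6.86*i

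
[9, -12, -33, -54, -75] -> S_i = 9 + -21*i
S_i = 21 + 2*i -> [21, 23, 25, 27, 29]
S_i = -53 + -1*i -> [-53, -54, -55, -56, -57]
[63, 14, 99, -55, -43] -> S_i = Random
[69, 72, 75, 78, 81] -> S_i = 69 + 3*i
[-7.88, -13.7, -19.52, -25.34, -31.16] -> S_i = -7.88 + -5.82*i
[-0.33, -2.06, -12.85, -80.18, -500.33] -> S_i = -0.33*6.24^i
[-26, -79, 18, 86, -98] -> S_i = Random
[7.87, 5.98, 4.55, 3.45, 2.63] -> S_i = 7.87*0.76^i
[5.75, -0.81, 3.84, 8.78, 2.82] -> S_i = Random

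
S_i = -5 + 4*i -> [-5, -1, 3, 7, 11]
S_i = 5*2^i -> [5, 10, 20, 40, 80]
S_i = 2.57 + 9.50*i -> [2.57, 12.07, 21.57, 31.07, 40.57]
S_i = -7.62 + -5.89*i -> [-7.62, -13.51, -19.4, -25.29, -31.18]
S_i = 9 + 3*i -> [9, 12, 15, 18, 21]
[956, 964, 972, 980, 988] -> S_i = 956 + 8*i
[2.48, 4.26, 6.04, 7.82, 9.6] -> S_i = 2.48 + 1.78*i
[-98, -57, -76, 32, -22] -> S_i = Random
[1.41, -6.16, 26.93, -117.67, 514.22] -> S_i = 1.41*(-4.37)^i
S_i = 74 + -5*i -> [74, 69, 64, 59, 54]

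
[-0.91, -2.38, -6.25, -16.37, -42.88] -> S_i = -0.91*2.62^i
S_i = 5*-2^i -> [5, -10, 20, -40, 80]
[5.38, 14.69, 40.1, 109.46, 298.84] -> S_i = 5.38*2.73^i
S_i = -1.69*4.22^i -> [-1.69, -7.13, -30.1, -127.01, -535.97]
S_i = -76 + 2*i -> [-76, -74, -72, -70, -68]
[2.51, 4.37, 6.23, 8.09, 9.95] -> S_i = 2.51 + 1.86*i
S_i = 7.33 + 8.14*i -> [7.33, 15.47, 23.61, 31.75, 39.89]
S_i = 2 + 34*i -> [2, 36, 70, 104, 138]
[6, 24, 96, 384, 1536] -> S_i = 6*4^i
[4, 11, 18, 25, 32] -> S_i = 4 + 7*i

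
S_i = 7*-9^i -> [7, -63, 567, -5103, 45927]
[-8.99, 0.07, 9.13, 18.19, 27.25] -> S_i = -8.99 + 9.06*i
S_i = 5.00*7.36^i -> [5.0, 36.8, 270.85, 1993.44, 14671.73]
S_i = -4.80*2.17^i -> [-4.8, -10.42, -22.6, -49.05, -106.43]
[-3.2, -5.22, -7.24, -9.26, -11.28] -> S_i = -3.20 + -2.02*i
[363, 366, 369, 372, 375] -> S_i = 363 + 3*i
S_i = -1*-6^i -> [-1, 6, -36, 216, -1296]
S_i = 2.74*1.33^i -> [2.74, 3.64, 4.85, 6.45, 8.57]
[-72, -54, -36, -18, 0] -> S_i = -72 + 18*i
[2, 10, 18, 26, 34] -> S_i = 2 + 8*i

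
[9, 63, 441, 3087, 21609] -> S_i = 9*7^i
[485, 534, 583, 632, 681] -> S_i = 485 + 49*i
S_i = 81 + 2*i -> [81, 83, 85, 87, 89]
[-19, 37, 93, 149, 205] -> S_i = -19 + 56*i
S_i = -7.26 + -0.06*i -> [-7.26, -7.32, -7.38, -7.44, -7.5]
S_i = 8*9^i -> [8, 72, 648, 5832, 52488]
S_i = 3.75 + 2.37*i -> [3.75, 6.12, 8.49, 10.86, 13.23]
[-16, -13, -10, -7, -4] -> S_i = -16 + 3*i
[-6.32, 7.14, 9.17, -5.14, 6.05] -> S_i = Random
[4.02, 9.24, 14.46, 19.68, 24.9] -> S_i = 4.02 + 5.22*i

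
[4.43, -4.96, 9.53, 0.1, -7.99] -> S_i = Random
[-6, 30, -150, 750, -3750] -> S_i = -6*-5^i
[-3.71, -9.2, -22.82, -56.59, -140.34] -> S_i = -3.71*2.48^i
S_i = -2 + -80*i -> [-2, -82, -162, -242, -322]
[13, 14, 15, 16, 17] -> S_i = 13 + 1*i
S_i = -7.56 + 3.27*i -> [-7.56, -4.29, -1.02, 2.25, 5.52]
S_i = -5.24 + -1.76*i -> [-5.24, -7.0, -8.76, -10.52, -12.28]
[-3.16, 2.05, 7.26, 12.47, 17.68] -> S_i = -3.16 + 5.21*i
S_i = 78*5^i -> [78, 390, 1950, 9750, 48750]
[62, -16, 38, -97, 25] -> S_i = Random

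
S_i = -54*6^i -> [-54, -324, -1944, -11664, -69984]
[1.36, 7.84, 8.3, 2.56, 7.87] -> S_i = Random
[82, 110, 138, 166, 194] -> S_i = 82 + 28*i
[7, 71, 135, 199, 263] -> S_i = 7 + 64*i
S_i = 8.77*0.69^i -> [8.77, 6.05, 4.18, 2.88, 1.99]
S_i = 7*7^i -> [7, 49, 343, 2401, 16807]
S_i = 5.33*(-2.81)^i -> [5.33, -14.98, 42.09, -118.26, 332.32]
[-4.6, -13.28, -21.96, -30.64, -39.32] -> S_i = -4.60 + -8.68*i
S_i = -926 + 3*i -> [-926, -923, -920, -917, -914]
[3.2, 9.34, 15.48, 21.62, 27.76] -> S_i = 3.20 + 6.14*i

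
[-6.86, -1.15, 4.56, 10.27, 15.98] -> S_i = -6.86 + 5.71*i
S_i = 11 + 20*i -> [11, 31, 51, 71, 91]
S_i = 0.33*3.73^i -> [0.33, 1.23, 4.59, 17.13, 63.88]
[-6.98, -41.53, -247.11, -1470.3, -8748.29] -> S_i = -6.98*5.95^i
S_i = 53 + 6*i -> [53, 59, 65, 71, 77]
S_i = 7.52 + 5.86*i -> [7.52, 13.38, 19.24, 25.1, 30.96]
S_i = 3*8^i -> [3, 24, 192, 1536, 12288]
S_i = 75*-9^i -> [75, -675, 6075, -54675, 492075]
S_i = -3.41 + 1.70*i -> [-3.41, -1.71, -0.01, 1.69, 3.39]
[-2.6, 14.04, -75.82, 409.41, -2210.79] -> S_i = -2.60*(-5.40)^i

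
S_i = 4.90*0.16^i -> [4.9, 0.78, 0.13, 0.02, 0.0]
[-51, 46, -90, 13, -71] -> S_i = Random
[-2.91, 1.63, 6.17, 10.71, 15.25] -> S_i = -2.91 + 4.54*i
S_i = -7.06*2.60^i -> [-7.06, -18.36, -47.73, -124.09, -322.63]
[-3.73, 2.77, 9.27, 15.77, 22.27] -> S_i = -3.73 + 6.50*i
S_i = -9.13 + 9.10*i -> [-9.13, -0.03, 9.07, 18.17, 27.27]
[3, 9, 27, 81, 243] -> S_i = 3*3^i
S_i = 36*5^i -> [36, 180, 900, 4500, 22500]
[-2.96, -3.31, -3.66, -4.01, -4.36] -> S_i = -2.96 + -0.35*i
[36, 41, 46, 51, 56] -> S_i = 36 + 5*i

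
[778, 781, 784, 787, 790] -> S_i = 778 + 3*i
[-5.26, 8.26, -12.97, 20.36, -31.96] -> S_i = -5.26*(-1.57)^i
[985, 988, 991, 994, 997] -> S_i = 985 + 3*i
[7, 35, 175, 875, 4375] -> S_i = 7*5^i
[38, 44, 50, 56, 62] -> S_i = 38 + 6*i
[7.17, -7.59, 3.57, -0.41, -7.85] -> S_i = Random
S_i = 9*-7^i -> [9, -63, 441, -3087, 21609]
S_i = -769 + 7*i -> [-769, -762, -755, -748, -741]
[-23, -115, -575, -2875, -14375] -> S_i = -23*5^i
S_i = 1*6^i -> [1, 6, 36, 216, 1296]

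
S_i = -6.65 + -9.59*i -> [-6.65, -16.24, -25.83, -35.42, -45.01]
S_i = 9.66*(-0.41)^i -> [9.66, -3.96, 1.62, -0.67, 0.27]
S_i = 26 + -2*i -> [26, 24, 22, 20, 18]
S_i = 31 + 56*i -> [31, 87, 143, 199, 255]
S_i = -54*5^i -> [-54, -270, -1350, -6750, -33750]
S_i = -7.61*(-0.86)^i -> [-7.61, 6.54, -5.63, 4.84, -4.16]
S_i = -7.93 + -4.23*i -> [-7.93, -12.16, -16.39, -20.62, -24.85]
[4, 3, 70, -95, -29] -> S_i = Random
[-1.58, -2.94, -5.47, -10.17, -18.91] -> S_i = -1.58*1.86^i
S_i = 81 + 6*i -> [81, 87, 93, 99, 105]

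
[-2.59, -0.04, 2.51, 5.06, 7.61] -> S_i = -2.59 + 2.55*i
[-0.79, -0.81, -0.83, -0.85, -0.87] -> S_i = -0.79 + -0.02*i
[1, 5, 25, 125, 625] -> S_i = 1*5^i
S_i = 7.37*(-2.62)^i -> [7.37, -19.31, 50.59, -132.55, 347.27]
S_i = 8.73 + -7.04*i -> [8.73, 1.69, -5.35, -12.39, -19.43]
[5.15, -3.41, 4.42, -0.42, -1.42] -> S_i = Random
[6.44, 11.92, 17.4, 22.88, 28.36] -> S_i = 6.44 + 5.48*i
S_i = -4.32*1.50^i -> [-4.32, -6.48, -9.72, -14.58, -21.87]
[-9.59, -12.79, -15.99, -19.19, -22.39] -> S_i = -9.59 + -3.20*i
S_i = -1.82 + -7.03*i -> [-1.82, -8.85, -15.88, -22.91, -29.94]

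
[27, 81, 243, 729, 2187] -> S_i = 27*3^i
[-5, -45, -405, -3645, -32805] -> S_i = -5*9^i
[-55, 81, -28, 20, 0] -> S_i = Random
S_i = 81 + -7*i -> [81, 74, 67, 60, 53]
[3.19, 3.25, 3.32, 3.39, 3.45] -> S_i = 3.19*1.02^i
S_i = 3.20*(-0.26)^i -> [3.2, -0.83, 0.22, -0.06, 0.01]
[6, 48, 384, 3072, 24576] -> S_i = 6*8^i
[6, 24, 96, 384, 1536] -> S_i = 6*4^i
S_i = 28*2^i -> [28, 56, 112, 224, 448]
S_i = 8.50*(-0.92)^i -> [8.5, -7.82, 7.19, -6.62, 6.09]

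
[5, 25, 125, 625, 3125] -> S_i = 5*5^i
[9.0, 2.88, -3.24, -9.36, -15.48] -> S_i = 9.00 + -6.12*i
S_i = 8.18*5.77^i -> [8.18, 47.2, 272.34, 1571.38, 9066.85]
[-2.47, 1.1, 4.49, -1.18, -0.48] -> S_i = Random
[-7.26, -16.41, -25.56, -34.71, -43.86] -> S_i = -7.26 + -9.15*i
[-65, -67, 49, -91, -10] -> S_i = Random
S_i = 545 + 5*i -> [545, 550, 555, 560, 565]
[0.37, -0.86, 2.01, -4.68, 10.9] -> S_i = 0.37*(-2.33)^i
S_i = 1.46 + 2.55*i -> [1.46, 4.01, 6.56, 9.11, 11.66]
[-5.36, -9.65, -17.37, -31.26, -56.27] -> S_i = -5.36*1.80^i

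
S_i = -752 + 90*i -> [-752, -662, -572, -482, -392]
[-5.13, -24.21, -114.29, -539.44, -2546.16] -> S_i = -5.13*4.72^i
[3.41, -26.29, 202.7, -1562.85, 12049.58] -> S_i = 3.41*(-7.71)^i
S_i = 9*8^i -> [9, 72, 576, 4608, 36864]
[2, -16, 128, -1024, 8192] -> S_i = 2*-8^i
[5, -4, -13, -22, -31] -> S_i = 5 + -9*i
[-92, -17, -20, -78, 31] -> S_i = Random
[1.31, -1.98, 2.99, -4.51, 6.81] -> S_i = 1.31*(-1.51)^i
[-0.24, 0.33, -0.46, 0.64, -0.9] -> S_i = -0.24*(-1.39)^i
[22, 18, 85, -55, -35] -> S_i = Random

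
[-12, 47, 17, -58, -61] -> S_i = Random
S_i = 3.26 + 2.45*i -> [3.26, 5.71, 8.16, 10.61, 13.06]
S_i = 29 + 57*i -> [29, 86, 143, 200, 257]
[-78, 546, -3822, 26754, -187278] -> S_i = -78*-7^i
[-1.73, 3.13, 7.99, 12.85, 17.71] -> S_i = -1.73 + 4.86*i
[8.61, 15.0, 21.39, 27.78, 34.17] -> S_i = 8.61 + 6.39*i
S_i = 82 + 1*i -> [82, 83, 84, 85, 86]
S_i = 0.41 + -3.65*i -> [0.41, -3.24, -6.89, -10.54, -14.19]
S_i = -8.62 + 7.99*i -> [-8.62, -0.63, 7.36, 15.35, 23.34]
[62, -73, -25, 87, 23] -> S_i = Random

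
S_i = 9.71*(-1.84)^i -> [9.71, -17.87, 32.87, -60.49, 111.3]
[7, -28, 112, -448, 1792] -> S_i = 7*-4^i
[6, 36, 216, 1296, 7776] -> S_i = 6*6^i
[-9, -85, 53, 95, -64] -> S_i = Random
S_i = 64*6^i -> [64, 384, 2304, 13824, 82944]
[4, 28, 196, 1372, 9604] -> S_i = 4*7^i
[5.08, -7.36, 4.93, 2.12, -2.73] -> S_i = Random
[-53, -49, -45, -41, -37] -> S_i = -53 + 4*i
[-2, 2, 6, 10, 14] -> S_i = -2 + 4*i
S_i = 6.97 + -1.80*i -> [6.97, 5.17, 3.37, 1.57, -0.23]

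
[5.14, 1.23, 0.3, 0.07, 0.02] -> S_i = 5.14*0.24^i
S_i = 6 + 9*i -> [6, 15, 24, 33, 42]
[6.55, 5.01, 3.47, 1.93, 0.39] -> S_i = 6.55 + -1.54*i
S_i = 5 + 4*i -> [5, 9, 13, 17, 21]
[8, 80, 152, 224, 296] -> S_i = 8 + 72*i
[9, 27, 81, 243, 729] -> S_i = 9*3^i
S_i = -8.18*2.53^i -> [-8.18, -20.7, -52.36, -132.47, -335.15]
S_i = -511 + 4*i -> [-511, -507, -503, -499, -495]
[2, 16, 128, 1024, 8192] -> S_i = 2*8^i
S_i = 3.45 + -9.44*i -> [3.45, -5.99, -15.43, -24.87, -34.31]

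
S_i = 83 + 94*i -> [83, 177, 271, 365, 459]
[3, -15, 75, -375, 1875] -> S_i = 3*-5^i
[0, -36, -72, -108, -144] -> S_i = 0 + -36*i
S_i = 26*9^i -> [26, 234, 2106, 18954, 170586]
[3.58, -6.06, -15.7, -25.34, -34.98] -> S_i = 3.58 + -9.64*i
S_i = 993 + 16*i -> [993, 1009, 1025, 1041, 1057]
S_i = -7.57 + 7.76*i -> [-7.57, 0.19, 7.95, 15.71, 23.47]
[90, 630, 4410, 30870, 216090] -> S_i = 90*7^i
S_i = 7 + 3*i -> [7, 10, 13, 16, 19]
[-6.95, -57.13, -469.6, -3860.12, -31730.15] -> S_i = -6.95*8.22^i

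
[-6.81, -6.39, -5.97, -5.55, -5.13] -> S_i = -6.81 + 0.42*i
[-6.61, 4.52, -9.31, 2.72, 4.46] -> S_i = Random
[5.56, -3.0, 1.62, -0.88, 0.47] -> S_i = 5.56*(-0.54)^i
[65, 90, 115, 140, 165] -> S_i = 65 + 25*i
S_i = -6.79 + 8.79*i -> [-6.79, 2.0, 10.79, 19.58, 28.37]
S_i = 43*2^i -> [43, 86, 172, 344, 688]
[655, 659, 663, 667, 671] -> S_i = 655 + 4*i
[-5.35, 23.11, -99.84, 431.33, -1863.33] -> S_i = -5.35*(-4.32)^i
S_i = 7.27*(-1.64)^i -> [7.27, -11.92, 19.55, -32.07, 52.59]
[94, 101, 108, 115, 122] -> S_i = 94 + 7*i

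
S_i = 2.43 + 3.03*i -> [2.43, 5.46, 8.49, 11.52, 14.55]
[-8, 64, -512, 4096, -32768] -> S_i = -8*-8^i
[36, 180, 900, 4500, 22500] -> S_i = 36*5^i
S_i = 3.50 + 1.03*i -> [3.5, 4.53, 5.56, 6.59, 7.62]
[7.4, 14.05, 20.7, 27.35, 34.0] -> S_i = 7.40 + 6.65*i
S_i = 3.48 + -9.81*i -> [3.48, -6.33, -16.14, -25.95, -35.76]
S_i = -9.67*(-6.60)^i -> [-9.67, 63.82, -421.23, 2780.09, -18348.57]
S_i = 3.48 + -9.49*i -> [3.48, -6.01, -15.5, -24.99, -34.48]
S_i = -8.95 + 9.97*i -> [-8.95, 1.02, 10.99, 20.96, 30.93]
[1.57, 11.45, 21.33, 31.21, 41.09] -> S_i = 1.57 + 9.88*i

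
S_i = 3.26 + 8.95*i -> [3.26, 12.21, 21.16, 30.11, 39.06]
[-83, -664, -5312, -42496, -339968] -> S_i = -83*8^i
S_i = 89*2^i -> [89, 178, 356, 712, 1424]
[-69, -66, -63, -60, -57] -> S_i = -69 + 3*i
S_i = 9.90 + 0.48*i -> [9.9, 10.38, 10.86, 11.34, 11.82]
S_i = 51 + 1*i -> [51, 52, 53, 54, 55]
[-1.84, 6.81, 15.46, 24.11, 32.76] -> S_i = -1.84 + 8.65*i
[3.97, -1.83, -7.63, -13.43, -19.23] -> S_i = 3.97 + -5.80*i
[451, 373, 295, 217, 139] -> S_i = 451 + -78*i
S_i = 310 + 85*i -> [310, 395, 480, 565, 650]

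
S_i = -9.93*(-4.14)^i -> [-9.93, 41.11, -170.2, 704.61, -2917.1]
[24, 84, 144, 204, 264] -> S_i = 24 + 60*i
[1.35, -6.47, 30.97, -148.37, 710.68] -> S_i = 1.35*(-4.79)^i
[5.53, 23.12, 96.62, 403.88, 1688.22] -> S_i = 5.53*4.18^i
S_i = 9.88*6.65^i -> [9.88, 65.7, 436.92, 2905.51, 19321.62]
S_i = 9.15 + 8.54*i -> [9.15, 17.69, 26.23, 34.77, 43.31]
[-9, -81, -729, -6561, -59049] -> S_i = -9*9^i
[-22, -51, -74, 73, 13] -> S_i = Random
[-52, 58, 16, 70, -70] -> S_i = Random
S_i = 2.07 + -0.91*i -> [2.07, 1.16, 0.25, -0.66, -1.57]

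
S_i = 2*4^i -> [2, 8, 32, 128, 512]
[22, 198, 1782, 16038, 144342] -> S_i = 22*9^i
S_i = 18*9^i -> [18, 162, 1458, 13122, 118098]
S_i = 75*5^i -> [75, 375, 1875, 9375, 46875]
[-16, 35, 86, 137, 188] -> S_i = -16 + 51*i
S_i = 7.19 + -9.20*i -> [7.19, -2.01, -11.21, -20.41, -29.61]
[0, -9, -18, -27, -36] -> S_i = 0 + -9*i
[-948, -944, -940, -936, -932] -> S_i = -948 + 4*i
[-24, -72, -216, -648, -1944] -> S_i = -24*3^i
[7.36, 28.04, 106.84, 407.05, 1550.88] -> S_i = 7.36*3.81^i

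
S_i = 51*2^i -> [51, 102, 204, 408, 816]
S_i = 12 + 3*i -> [12, 15, 18, 21, 24]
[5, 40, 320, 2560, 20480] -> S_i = 5*8^i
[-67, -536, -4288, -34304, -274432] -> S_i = -67*8^i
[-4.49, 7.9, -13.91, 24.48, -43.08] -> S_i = -4.49*(-1.76)^i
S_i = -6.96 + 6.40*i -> [-6.96, -0.56, 5.84, 12.24, 18.64]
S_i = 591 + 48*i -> [591, 639, 687, 735, 783]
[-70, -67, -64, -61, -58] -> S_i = -70 + 3*i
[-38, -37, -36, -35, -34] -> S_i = -38 + 1*i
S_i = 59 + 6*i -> [59, 65, 71, 77, 83]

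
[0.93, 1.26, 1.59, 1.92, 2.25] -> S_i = 0.93 + 0.33*i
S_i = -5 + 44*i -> [-5, 39, 83, 127, 171]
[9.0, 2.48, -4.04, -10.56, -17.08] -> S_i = 9.00 + -6.52*i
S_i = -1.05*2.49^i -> [-1.05, -2.61, -6.51, -16.21, -40.36]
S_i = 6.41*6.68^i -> [6.41, 42.82, 286.03, 1910.68, 12763.33]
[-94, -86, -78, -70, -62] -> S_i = -94 + 8*i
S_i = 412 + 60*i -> [412, 472, 532, 592, 652]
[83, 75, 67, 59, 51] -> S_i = 83 + -8*i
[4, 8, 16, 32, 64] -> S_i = 4*2^i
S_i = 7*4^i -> [7, 28, 112, 448, 1792]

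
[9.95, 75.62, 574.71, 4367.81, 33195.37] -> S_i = 9.95*7.60^i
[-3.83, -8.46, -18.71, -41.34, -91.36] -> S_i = -3.83*2.21^i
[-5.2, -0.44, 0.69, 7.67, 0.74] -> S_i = Random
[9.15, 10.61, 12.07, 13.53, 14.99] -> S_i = 9.15 + 1.46*i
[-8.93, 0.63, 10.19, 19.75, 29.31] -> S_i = -8.93 + 9.56*i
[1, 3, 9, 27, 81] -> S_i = 1*3^i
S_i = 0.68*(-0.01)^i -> [0.68, -0.01, 0.0, -0.0, 0.0]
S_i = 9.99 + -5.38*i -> [9.99, 4.61, -0.77, -6.15, -11.53]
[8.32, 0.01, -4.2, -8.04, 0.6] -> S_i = Random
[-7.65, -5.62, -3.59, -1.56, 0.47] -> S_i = -7.65 + 2.03*i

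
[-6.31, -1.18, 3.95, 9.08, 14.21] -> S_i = -6.31 + 5.13*i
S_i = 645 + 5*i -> [645, 650, 655, 660, 665]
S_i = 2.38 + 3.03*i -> [2.38, 5.41, 8.44, 11.47, 14.5]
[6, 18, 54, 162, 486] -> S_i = 6*3^i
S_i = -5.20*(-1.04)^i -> [-5.2, 5.41, -5.62, 5.85, -6.08]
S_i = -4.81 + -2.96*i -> [-4.81, -7.77, -10.73, -13.69, -16.65]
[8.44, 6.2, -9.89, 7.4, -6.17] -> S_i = Random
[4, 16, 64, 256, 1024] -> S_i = 4*4^i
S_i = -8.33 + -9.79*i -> [-8.33, -18.12, -27.91, -37.7, -47.49]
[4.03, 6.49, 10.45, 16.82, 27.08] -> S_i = 4.03*1.61^i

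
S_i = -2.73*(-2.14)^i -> [-2.73, 5.84, -12.5, 26.75, -57.26]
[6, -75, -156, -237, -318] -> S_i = 6 + -81*i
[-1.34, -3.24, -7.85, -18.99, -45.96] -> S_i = -1.34*2.42^i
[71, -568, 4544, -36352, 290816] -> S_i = 71*-8^i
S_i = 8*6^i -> [8, 48, 288, 1728, 10368]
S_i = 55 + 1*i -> [55, 56, 57, 58, 59]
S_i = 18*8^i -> [18, 144, 1152, 9216, 73728]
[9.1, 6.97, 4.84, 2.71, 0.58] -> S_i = 9.10 + -2.13*i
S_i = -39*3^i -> [-39, -117, -351, -1053, -3159]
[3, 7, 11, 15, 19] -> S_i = 3 + 4*i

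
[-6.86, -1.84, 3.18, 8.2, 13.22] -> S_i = -6.86 + 5.02*i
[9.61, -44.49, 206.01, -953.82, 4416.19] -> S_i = 9.61*(-4.63)^i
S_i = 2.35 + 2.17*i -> [2.35, 4.52, 6.69, 8.86, 11.03]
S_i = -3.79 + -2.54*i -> [-3.79, -6.33, -8.87, -11.41, -13.95]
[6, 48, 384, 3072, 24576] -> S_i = 6*8^i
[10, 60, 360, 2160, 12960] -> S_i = 10*6^i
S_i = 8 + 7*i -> [8, 15, 22, 29, 36]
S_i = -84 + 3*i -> [-84, -81, -78, -75, -72]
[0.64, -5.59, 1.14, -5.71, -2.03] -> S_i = Random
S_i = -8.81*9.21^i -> [-8.81, -81.14, -747.3, -6882.64, -63389.08]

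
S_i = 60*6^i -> [60, 360, 2160, 12960, 77760]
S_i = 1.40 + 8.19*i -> [1.4, 9.59, 17.78, 25.97, 34.16]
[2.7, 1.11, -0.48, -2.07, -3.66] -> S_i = 2.70 + -1.59*i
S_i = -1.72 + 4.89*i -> [-1.72, 3.17, 8.06, 12.95, 17.84]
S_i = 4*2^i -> [4, 8, 16, 32, 64]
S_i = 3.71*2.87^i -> [3.71, 10.65, 30.56, 87.7, 251.71]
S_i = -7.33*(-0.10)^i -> [-7.33, 0.73, -0.07, 0.01, -0.0]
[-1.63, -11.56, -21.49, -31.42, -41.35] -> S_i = -1.63 + -9.93*i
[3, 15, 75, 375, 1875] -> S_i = 3*5^i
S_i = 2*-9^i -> [2, -18, 162, -1458, 13122]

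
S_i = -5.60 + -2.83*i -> [-5.6, -8.43, -11.26, -14.09, -16.92]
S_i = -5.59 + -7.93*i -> [-5.59, -13.52, -21.45, -29.38, -37.31]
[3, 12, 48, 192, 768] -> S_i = 3*4^i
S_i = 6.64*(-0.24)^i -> [6.64, -1.59, 0.38, -0.09, 0.02]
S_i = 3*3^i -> [3, 9, 27, 81, 243]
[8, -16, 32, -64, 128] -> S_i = 8*-2^i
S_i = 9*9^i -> [9, 81, 729, 6561, 59049]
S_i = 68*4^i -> [68, 272, 1088, 4352, 17408]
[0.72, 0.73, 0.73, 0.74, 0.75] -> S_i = 0.72*1.01^i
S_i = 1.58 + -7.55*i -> [1.58, -5.97, -13.52, -21.07, -28.62]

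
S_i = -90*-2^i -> [-90, 180, -360, 720, -1440]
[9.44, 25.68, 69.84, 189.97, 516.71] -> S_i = 9.44*2.72^i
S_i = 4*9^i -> [4, 36, 324, 2916, 26244]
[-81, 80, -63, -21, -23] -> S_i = Random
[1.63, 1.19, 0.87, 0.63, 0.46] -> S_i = 1.63*0.73^i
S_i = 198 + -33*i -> [198, 165, 132, 99, 66]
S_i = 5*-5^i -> [5, -25, 125, -625, 3125]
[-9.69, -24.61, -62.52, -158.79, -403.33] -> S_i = -9.69*2.54^i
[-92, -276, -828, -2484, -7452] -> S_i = -92*3^i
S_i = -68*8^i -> [-68, -544, -4352, -34816, -278528]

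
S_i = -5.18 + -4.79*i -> [-5.18, -9.97, -14.76, -19.55, -24.34]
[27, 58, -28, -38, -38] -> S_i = Random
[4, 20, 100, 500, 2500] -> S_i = 4*5^i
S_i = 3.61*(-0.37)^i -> [3.61, -1.34, 0.49, -0.18, 0.07]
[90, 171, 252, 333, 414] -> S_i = 90 + 81*i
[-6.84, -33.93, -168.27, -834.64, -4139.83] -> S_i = -6.84*4.96^i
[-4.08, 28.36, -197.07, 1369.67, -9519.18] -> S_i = -4.08*(-6.95)^i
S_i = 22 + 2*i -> [22, 24, 26, 28, 30]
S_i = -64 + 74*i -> [-64, 10, 84, 158, 232]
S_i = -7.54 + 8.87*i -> [-7.54, 1.33, 10.2, 19.07, 27.94]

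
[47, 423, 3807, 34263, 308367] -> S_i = 47*9^i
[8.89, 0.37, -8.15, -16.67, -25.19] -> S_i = 8.89 + -8.52*i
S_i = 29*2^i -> [29, 58, 116, 232, 464]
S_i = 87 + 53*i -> [87, 140, 193, 246, 299]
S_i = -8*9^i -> [-8, -72, -648, -5832, -52488]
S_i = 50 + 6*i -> [50, 56, 62, 68, 74]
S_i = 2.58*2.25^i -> [2.58, 5.8, 13.06, 29.39, 66.12]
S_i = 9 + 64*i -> [9, 73, 137, 201, 265]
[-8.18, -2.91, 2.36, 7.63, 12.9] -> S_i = -8.18 + 5.27*i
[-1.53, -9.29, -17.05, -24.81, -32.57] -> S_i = -1.53 + -7.76*i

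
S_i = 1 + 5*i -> [1, 6, 11, 16, 21]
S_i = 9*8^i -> [9, 72, 576, 4608, 36864]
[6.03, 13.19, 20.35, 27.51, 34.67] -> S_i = 6.03 + 7.16*i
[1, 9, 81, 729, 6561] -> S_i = 1*9^i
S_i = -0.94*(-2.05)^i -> [-0.94, 1.93, -3.95, 8.1, -16.6]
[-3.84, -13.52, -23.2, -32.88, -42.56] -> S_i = -3.84 + -9.68*i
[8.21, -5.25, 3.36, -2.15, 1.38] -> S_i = 8.21*(-0.64)^i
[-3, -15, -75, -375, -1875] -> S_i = -3*5^i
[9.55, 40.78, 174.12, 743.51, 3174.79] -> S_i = 9.55*4.27^i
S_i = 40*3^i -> [40, 120, 360, 1080, 3240]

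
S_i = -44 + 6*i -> [-44, -38, -32, -26, -20]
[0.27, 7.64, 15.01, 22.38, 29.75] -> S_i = 0.27 + 7.37*i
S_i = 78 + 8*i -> [78, 86, 94, 102, 110]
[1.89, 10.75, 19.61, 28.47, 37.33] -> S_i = 1.89 + 8.86*i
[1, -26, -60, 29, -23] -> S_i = Random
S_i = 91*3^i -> [91, 273, 819, 2457, 7371]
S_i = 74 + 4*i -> [74, 78, 82, 86, 90]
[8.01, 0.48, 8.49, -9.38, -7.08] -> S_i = Random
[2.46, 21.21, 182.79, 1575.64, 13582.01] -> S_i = 2.46*8.62^i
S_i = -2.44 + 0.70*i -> [-2.44, -1.74, -1.04, -0.34, 0.36]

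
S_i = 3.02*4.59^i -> [3.02, 13.86, 63.63, 292.04, 1340.47]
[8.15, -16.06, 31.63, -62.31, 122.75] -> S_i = 8.15*(-1.97)^i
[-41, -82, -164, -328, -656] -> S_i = -41*2^i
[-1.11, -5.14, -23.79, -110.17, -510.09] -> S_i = -1.11*4.63^i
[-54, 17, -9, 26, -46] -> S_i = Random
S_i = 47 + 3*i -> [47, 50, 53, 56, 59]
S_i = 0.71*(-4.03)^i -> [0.71, -2.86, 11.53, -46.47, 187.27]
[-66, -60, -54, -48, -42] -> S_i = -66 + 6*i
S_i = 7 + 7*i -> [7, 14, 21, 28, 35]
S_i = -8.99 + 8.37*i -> [-8.99, -0.62, 7.75, 16.12, 24.49]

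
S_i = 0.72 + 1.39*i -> [0.72, 2.11, 3.5, 4.89, 6.28]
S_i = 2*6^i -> [2, 12, 72, 432, 2592]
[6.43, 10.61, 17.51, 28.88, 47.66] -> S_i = 6.43*1.65^i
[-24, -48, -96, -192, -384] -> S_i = -24*2^i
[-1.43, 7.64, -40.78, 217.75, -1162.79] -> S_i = -1.43*(-5.34)^i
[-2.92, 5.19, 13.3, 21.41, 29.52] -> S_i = -2.92 + 8.11*i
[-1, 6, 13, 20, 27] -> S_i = -1 + 7*i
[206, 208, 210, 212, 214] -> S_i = 206 + 2*i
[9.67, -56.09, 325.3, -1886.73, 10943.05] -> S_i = 9.67*(-5.80)^i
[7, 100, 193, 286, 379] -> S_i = 7 + 93*i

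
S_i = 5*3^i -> [5, 15, 45, 135, 405]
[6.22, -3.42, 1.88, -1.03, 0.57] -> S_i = 6.22*(-0.55)^i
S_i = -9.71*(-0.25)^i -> [-9.71, 2.43, -0.61, 0.15, -0.04]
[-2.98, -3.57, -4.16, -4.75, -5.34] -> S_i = -2.98 + -0.59*i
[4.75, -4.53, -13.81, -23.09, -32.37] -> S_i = 4.75 + -9.28*i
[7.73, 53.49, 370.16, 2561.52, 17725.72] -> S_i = 7.73*6.92^i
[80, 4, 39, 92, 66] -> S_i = Random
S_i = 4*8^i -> [4, 32, 256, 2048, 16384]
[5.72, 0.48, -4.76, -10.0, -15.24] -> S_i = 5.72 + -5.24*i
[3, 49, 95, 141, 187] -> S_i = 3 + 46*i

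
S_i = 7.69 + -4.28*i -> [7.69, 3.41, -0.87, -5.15, -9.43]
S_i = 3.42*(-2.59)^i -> [3.42, -8.86, 22.94, -59.42, 153.9]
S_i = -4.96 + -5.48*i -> [-4.96, -10.44, -15.92, -21.4, -26.88]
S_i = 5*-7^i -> [5, -35, 245, -1715, 12005]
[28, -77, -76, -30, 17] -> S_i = Random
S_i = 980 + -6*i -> [980, 974, 968, 962, 956]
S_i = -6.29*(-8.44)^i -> [-6.29, 53.09, -448.06, 3781.62, -31916.88]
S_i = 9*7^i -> [9, 63, 441, 3087, 21609]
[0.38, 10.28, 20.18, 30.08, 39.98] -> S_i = 0.38 + 9.90*i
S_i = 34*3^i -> [34, 102, 306, 918, 2754]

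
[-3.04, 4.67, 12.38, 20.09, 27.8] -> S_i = -3.04 + 7.71*i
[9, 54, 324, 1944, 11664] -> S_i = 9*6^i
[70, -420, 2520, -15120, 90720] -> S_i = 70*-6^i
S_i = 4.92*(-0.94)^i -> [4.92, -4.62, 4.35, -4.09, 3.84]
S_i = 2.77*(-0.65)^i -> [2.77, -1.8, 1.17, -0.76, 0.49]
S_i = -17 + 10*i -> [-17, -7, 3, 13, 23]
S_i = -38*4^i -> [-38, -152, -608, -2432, -9728]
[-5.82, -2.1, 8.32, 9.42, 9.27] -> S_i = Random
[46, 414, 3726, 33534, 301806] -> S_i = 46*9^i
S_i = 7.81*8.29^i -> [7.81, 64.74, 536.74, 4449.53, 36886.65]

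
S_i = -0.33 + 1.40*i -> [-0.33, 1.07, 2.47, 3.87, 5.27]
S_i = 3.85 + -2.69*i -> [3.85, 1.16, -1.53, -4.22, -6.91]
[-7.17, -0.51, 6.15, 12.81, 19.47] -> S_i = -7.17 + 6.66*i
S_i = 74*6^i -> [74, 444, 2664, 15984, 95904]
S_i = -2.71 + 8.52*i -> [-2.71, 5.81, 14.33, 22.85, 31.37]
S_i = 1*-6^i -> [1, -6, 36, -216, 1296]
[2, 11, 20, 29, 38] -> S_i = 2 + 9*i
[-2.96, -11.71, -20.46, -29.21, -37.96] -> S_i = -2.96 + -8.75*i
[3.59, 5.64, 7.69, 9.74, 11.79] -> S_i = 3.59 + 2.05*i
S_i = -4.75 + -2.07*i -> [-4.75, -6.82, -8.89, -10.96, -13.03]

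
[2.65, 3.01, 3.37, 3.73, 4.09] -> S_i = 2.65 + 0.36*i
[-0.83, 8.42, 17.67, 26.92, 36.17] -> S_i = -0.83 + 9.25*i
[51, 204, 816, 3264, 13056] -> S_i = 51*4^i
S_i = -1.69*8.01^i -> [-1.69, -13.54, -108.43, -868.53, -6956.92]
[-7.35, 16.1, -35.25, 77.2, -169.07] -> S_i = -7.35*(-2.19)^i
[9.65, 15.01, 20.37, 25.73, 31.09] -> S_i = 9.65 + 5.36*i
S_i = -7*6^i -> [-7, -42, -252, -1512, -9072]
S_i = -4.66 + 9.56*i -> [-4.66, 4.9, 14.46, 24.02, 33.58]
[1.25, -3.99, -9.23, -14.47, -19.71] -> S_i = 1.25 + -5.24*i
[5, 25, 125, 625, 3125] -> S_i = 5*5^i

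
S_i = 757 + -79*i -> [757, 678, 599, 520, 441]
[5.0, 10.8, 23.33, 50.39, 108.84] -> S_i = 5.00*2.16^i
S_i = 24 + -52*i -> [24, -28, -80, -132, -184]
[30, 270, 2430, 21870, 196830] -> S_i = 30*9^i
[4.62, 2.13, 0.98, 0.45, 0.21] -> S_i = 4.62*0.46^i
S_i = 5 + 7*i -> [5, 12, 19, 26, 33]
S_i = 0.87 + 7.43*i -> [0.87, 8.3, 15.73, 23.16, 30.59]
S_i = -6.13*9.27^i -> [-6.13, -56.83, -526.77, -4883.15, -45266.76]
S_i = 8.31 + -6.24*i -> [8.31, 2.07, -4.17, -10.41, -16.65]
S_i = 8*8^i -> [8, 64, 512, 4096, 32768]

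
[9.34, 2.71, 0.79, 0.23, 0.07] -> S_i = 9.34*0.29^i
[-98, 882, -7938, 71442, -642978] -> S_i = -98*-9^i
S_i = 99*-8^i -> [99, -792, 6336, -50688, 405504]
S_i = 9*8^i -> [9, 72, 576, 4608, 36864]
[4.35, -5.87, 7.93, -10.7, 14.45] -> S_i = 4.35*(-1.35)^i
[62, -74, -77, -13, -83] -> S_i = Random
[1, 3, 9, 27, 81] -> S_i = 1*3^i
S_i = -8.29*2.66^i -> [-8.29, -22.05, -58.66, -156.03, -415.03]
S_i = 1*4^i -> [1, 4, 16, 64, 256]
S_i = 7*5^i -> [7, 35, 175, 875, 4375]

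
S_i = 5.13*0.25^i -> [5.13, 1.28, 0.32, 0.08, 0.02]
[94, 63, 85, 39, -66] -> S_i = Random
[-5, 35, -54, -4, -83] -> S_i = Random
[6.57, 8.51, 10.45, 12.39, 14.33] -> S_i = 6.57 + 1.94*i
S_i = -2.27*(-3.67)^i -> [-2.27, 8.33, -30.57, 112.21, -411.8]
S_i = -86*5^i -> [-86, -430, -2150, -10750, -53750]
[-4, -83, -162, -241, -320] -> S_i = -4 + -79*i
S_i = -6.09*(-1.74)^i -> [-6.09, 10.6, -18.44, 32.08, -55.82]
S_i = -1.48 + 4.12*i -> [-1.48, 2.64, 6.76, 10.88, 15.0]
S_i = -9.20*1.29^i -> [-9.2, -11.87, -15.31, -19.75, -25.48]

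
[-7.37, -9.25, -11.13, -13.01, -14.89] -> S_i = -7.37 + -1.88*i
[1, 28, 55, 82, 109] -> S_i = 1 + 27*i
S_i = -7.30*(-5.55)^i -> [-7.3, 40.52, -224.86, 1247.96, -6926.2]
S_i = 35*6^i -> [35, 210, 1260, 7560, 45360]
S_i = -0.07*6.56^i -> [-0.07, -0.46, -3.01, -19.76, -129.63]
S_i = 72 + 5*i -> [72, 77, 82, 87, 92]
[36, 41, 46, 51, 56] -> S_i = 36 + 5*i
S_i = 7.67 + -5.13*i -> [7.67, 2.54, -2.59, -7.72, -12.85]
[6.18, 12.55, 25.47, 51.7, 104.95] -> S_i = 6.18*2.03^i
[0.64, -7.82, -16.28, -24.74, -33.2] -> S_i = 0.64 + -8.46*i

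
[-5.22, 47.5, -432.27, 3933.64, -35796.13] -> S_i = -5.22*(-9.10)^i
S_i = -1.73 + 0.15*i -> [-1.73, -1.58, -1.43, -1.28, -1.13]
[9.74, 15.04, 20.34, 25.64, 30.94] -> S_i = 9.74 + 5.30*i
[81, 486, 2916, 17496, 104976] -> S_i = 81*6^i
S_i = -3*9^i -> [-3, -27, -243, -2187, -19683]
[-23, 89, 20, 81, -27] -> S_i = Random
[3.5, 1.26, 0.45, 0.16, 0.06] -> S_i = 3.50*0.36^i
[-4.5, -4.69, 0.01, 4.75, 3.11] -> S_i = Random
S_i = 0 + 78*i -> [0, 78, 156, 234, 312]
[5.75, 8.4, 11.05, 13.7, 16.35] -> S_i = 5.75 + 2.65*i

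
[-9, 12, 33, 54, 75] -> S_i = -9 + 21*i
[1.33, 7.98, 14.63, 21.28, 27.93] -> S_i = 1.33 + 6.65*i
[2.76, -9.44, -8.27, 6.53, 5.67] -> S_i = Random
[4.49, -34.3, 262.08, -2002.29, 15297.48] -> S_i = 4.49*(-7.64)^i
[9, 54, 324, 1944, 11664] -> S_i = 9*6^i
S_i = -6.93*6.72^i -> [-6.93, -46.57, -312.95, -2103.01, -14132.22]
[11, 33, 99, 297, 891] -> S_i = 11*3^i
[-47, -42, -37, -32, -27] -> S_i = -47 + 5*i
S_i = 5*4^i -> [5, 20, 80, 320, 1280]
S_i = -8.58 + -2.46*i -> [-8.58, -11.04, -13.5, -15.96, -18.42]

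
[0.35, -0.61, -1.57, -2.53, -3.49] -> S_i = 0.35 + -0.96*i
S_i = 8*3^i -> [8, 24, 72, 216, 648]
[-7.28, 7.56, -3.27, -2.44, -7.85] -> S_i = Random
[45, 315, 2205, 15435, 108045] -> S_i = 45*7^i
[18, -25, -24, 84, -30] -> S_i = Random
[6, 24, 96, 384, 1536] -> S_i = 6*4^i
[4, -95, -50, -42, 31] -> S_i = Random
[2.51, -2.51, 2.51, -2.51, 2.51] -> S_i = 2.51*(-1.00)^i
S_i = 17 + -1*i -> [17, 16, 15, 14, 13]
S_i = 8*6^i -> [8, 48, 288, 1728, 10368]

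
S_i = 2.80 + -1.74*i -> [2.8, 1.06, -0.68, -2.42, -4.16]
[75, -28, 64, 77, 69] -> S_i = Random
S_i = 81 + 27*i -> [81, 108, 135, 162, 189]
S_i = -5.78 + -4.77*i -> [-5.78, -10.55, -15.32, -20.09, -24.86]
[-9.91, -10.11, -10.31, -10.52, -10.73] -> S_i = -9.91*1.02^i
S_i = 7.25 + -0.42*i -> [7.25, 6.83, 6.41, 5.99, 5.57]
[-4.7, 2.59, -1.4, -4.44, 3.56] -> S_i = Random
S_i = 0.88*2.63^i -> [0.88, 2.31, 6.09, 16.01, 42.1]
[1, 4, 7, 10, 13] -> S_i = 1 + 3*i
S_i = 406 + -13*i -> [406, 393, 380, 367, 354]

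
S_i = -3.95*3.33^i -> [-3.95, -13.15, -43.8, -145.86, -485.71]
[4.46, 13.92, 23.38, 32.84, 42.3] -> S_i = 4.46 + 9.46*i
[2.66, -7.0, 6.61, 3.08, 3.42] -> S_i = Random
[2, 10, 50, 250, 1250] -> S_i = 2*5^i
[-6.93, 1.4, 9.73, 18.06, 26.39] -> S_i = -6.93 + 8.33*i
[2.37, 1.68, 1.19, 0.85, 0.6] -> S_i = 2.37*0.71^i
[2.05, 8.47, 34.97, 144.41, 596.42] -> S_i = 2.05*4.13^i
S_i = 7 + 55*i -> [7, 62, 117, 172, 227]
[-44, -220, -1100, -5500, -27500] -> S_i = -44*5^i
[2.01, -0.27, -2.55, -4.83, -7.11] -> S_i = 2.01 + -2.28*i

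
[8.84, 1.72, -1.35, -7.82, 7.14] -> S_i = Random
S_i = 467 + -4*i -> [467, 463, 459, 455, 451]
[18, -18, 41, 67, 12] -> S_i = Random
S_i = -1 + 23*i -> [-1, 22, 45, 68, 91]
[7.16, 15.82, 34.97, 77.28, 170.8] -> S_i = 7.16*2.21^i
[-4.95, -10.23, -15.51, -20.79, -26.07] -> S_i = -4.95 + -5.28*i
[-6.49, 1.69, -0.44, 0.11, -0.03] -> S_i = -6.49*(-0.26)^i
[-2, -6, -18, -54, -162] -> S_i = -2*3^i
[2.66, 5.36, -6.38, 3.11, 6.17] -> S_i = Random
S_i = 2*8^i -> [2, 16, 128, 1024, 8192]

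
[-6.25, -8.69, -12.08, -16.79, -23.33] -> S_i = -6.25*1.39^i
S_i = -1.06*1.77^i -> [-1.06, -1.88, -3.32, -5.88, -10.4]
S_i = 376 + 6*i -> [376, 382, 388, 394, 400]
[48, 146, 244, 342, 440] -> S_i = 48 + 98*i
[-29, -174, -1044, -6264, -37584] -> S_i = -29*6^i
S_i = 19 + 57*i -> [19, 76, 133, 190, 247]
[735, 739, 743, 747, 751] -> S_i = 735 + 4*i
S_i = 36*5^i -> [36, 180, 900, 4500, 22500]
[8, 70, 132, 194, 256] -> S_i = 8 + 62*i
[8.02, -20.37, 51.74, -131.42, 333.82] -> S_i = 8.02*(-2.54)^i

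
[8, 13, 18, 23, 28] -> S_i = 8 + 5*i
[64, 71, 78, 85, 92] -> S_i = 64 + 7*i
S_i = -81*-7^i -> [-81, 567, -3969, 27783, -194481]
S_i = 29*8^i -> [29, 232, 1856, 14848, 118784]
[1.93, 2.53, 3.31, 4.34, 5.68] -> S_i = 1.93*1.31^i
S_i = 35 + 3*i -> [35, 38, 41, 44, 47]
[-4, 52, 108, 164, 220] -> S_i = -4 + 56*i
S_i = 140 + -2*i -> [140, 138, 136, 134, 132]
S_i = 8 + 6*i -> [8, 14, 20, 26, 32]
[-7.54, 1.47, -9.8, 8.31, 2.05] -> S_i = Random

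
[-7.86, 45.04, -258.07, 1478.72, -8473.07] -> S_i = -7.86*(-5.73)^i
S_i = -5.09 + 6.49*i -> [-5.09, 1.4, 7.89, 14.38, 20.87]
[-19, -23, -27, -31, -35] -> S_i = -19 + -4*i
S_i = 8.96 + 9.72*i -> [8.96, 18.68, 28.4, 38.12, 47.84]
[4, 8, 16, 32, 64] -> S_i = 4*2^i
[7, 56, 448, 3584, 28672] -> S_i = 7*8^i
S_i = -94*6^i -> [-94, -564, -3384, -20304, -121824]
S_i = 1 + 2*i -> [1, 3, 5, 7, 9]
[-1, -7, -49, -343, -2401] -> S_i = -1*7^i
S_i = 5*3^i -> [5, 15, 45, 135, 405]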